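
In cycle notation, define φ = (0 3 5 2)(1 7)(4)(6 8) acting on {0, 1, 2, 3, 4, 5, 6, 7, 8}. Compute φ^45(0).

0 lies in the 4-cycle (0 3 5 2).
Since the cycle has length 4, φ^45 acts on it the same as φ^1 (45 mod 4 = 1).
Stepping 1 place around the cycle: 0 → 3.

3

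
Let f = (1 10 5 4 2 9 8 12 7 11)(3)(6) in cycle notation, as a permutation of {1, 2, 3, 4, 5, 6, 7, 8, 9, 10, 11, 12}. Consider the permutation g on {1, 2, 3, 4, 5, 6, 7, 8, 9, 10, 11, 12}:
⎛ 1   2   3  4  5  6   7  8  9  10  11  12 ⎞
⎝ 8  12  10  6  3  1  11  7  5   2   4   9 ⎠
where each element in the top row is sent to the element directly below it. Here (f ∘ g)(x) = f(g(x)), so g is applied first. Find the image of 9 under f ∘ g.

First apply g: g(9) = 5, then f(5) = 4. Thus (f ∘ g)(9) = 4.

4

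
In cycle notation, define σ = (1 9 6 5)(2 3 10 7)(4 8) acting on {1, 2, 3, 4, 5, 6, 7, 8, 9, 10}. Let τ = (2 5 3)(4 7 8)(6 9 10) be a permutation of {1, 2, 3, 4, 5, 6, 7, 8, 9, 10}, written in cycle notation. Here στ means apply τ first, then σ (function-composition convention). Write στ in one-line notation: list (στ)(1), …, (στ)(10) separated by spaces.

(στ)(x) = σ(τ(x)). Computing each image: σ(τ(1)) = σ(1) = 9, σ(τ(2)) = σ(5) = 1, σ(τ(3)) = σ(2) = 3, σ(τ(4)) = σ(7) = 2, σ(τ(5)) = σ(3) = 10, σ(τ(6)) = σ(9) = 6, σ(τ(7)) = σ(8) = 4, σ(τ(8)) = σ(4) = 8, σ(τ(9)) = σ(10) = 7, σ(τ(10)) = σ(6) = 5.
Hence στ = [9 1 3 2 10 6 4 8 7 5].

9 1 3 2 10 6 4 8 7 5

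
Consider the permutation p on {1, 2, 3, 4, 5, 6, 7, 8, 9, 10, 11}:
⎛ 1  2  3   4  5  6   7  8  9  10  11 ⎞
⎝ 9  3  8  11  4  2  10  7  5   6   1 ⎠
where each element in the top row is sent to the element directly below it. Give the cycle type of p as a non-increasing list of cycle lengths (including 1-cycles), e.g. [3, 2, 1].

The disjoint cycles are (1 9 5 4 11)(2 3 8 7 10 6), with lengths 6, 5 in non-increasing order.

[6, 5]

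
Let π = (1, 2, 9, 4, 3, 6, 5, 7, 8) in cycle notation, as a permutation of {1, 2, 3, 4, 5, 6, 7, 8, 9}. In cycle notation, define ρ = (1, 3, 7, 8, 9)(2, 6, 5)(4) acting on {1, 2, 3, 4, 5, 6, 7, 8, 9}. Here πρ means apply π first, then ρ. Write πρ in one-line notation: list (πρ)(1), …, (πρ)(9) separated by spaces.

For each element, apply π then ρ: 1 → 2 → 6; 2 → 9 → 1; 3 → 6 → 5; 4 → 3 → 7; 5 → 7 → 8; 6 → 5 → 2; 7 → 8 → 9; 8 → 1 → 3; 9 → 4 → 4.
So πρ in one-line form is 6 1 5 7 8 2 9 3 4.

6 1 5 7 8 2 9 3 4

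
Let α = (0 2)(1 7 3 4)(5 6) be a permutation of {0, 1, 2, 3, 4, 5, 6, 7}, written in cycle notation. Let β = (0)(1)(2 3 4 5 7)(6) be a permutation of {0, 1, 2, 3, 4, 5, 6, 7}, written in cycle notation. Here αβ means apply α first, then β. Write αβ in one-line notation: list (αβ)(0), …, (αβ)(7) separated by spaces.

3 2 0 5 1 6 7 4

For each element, apply α then β: 0 → 2 → 3; 1 → 7 → 2; 2 → 0 → 0; 3 → 4 → 5; 4 → 1 → 1; 5 → 6 → 6; 6 → 5 → 7; 7 → 3 → 4.
So αβ in one-line form is 3 2 0 5 1 6 7 4.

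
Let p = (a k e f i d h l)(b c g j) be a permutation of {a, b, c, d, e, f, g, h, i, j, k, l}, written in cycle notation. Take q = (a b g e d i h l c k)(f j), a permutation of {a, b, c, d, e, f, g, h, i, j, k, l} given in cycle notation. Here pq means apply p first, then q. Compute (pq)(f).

h

First apply p: p(f) = i, then q(i) = h. Thus (pq)(f) = h.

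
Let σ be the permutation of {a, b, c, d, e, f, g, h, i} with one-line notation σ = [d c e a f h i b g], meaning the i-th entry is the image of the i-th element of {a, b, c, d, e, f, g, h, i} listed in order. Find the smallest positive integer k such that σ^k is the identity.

10

Decomposing into disjoint cycles gives cycle lengths 5, 2, 2.
The order of σ is the least common multiple of its cycle lengths: lcm(5, 2, 2) = 10.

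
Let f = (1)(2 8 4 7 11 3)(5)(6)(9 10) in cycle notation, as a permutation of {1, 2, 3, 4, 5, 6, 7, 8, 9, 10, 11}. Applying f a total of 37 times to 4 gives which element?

4 lies in the 6-cycle (2 8 4 7 11 3).
Powers repeat with period 6 on this cycle, and 37 mod 6 = 1, so f^37(4) = f^1(4).
Advancing 1 step from 4: 4 → 7.

7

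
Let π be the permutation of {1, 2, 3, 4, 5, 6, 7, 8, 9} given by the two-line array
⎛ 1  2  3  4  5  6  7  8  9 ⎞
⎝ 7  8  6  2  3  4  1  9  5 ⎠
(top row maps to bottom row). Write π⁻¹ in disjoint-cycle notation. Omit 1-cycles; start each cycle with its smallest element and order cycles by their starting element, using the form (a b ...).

The cycle decomposition of π is (1 7)(2 8 9 5 3 6 4).
Reversing each cycle (and rotating so the smallest element leads) gives π⁻¹ = (1 7)(2 4 6 3 5 9 8).

(1 7)(2 4 6 3 5 9 8)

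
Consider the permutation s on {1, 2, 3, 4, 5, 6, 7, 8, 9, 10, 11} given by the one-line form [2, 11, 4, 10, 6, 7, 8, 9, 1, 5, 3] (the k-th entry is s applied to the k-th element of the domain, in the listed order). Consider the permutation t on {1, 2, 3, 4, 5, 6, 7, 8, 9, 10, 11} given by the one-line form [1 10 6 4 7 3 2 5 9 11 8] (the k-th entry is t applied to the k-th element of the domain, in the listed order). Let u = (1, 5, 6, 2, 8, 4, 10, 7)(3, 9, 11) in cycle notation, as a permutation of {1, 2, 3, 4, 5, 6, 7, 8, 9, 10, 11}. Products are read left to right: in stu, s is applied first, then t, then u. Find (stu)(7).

6

Chase 7: s(7) = 8; t(8) = 5; u(5) = 6. Hence (stu)(7) = 6.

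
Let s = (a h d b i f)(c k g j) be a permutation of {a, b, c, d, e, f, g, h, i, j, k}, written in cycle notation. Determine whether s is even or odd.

even

The cycle lengths are 6, 4, 1.
A cycle is odd iff its length is even; s has 2 even-length cycles, so sgn(s) = (−1)^2 and s is even.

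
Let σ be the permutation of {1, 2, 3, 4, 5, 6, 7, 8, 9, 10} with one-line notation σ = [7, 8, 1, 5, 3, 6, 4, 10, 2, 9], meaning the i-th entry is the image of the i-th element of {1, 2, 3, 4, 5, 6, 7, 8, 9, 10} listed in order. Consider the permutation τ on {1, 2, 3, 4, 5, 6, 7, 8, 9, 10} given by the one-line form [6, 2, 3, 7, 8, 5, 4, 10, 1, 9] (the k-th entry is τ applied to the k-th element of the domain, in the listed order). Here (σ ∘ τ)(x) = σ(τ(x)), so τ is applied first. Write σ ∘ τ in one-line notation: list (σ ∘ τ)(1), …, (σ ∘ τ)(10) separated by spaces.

6 8 1 4 10 3 5 9 7 2

(σ ∘ τ)(x) = σ(τ(x)). Computing each image: σ(τ(1)) = σ(6) = 6, σ(τ(2)) = σ(2) = 8, σ(τ(3)) = σ(3) = 1, σ(τ(4)) = σ(7) = 4, σ(τ(5)) = σ(8) = 10, σ(τ(6)) = σ(5) = 3, σ(τ(7)) = σ(4) = 5, σ(τ(8)) = σ(10) = 9, σ(τ(9)) = σ(1) = 7, σ(τ(10)) = σ(9) = 2.
Hence σ ∘ τ = [6 8 1 4 10 3 5 9 7 2].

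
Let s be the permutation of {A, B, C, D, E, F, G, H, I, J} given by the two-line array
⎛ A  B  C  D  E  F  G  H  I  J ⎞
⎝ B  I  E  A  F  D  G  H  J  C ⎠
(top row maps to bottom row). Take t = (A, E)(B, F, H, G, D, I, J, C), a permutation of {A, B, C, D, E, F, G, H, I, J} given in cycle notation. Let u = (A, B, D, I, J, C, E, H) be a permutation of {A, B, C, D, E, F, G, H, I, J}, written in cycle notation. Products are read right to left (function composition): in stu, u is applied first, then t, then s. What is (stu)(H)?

(stu)(H) = s(t(u(H))). u(H) = A, then t(A) = E, then s(E) = F, so the result is F.

F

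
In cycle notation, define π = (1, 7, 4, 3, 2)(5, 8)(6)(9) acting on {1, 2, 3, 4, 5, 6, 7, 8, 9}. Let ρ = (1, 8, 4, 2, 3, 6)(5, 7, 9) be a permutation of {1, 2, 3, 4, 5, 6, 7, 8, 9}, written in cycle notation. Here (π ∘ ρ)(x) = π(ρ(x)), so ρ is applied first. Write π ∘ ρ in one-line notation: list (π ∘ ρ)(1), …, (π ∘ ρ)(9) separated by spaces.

For each element, apply ρ then π: 1 → 8 → 5; 2 → 3 → 2; 3 → 6 → 6; 4 → 2 → 1; 5 → 7 → 4; 6 → 1 → 7; 7 → 9 → 9; 8 → 4 → 3; 9 → 5 → 8.
So π ∘ ρ in one-line form is 5 2 6 1 4 7 9 3 8.

5 2 6 1 4 7 9 3 8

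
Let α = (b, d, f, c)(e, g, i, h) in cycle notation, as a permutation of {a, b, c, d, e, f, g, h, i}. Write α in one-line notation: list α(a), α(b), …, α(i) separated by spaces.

a d b f g c i e h

Each element maps to the next entry in its cycle (wrapping to the front): a→a, b→d, c→b, d→f, e→g, f→c, g→i, h→e, i→h.
So the one-line form is a d b f g c i e h.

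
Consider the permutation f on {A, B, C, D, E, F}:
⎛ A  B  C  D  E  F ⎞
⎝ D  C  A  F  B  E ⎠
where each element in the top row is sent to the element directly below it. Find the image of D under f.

F

The entry below D in the array is F, so f(D) = F.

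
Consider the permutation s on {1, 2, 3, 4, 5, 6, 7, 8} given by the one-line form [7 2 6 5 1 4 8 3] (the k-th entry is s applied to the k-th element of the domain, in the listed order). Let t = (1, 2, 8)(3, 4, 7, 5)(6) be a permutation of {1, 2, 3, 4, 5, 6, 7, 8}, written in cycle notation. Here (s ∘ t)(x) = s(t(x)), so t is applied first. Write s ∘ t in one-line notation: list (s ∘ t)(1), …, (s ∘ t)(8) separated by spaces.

Chase each element through t then s: 1 → 2 → 2; 2 → 8 → 3; 3 → 4 → 5; 4 → 7 → 8; 5 → 3 → 6; 6 → 6 → 4; 7 → 5 → 1; 8 → 1 → 7.
Collecting the images, s ∘ t = [2 3 5 8 6 4 1 7].

2 3 5 8 6 4 1 7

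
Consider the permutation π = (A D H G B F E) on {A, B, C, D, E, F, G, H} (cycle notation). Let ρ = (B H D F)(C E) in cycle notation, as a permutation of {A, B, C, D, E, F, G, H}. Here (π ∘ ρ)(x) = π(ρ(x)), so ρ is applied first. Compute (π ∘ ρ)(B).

G

First apply ρ: ρ(B) = H, then π(H) = G. Thus (π ∘ ρ)(B) = G.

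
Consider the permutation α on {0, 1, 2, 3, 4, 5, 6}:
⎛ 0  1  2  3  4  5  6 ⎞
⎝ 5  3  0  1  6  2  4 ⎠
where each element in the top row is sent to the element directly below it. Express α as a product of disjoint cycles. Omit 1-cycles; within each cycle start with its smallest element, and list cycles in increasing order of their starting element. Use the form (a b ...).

Iterating α from 0 gives 0 → 5 → 2 → 0; that is the 3-cycle (0 5 2).
Continuing from each remaining unvisited element yields (0 5 2)(1 3)(4 6).

(0 5 2)(1 3)(4 6)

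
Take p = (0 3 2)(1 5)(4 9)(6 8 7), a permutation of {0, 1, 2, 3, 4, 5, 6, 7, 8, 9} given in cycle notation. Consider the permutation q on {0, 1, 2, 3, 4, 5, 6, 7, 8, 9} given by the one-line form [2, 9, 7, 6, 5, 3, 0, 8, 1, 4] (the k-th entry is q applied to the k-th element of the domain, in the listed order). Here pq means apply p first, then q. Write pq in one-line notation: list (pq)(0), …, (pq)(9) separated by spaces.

(pq)(x) = q(p(x)). Computing each image: q(p(0)) = q(3) = 6, q(p(1)) = q(5) = 3, q(p(2)) = q(0) = 2, q(p(3)) = q(2) = 7, q(p(4)) = q(9) = 4, q(p(5)) = q(1) = 9, q(p(6)) = q(8) = 1, q(p(7)) = q(6) = 0, q(p(8)) = q(7) = 8, q(p(9)) = q(4) = 5.
Hence pq = [6 3 2 7 4 9 1 0 8 5].

6 3 2 7 4 9 1 0 8 5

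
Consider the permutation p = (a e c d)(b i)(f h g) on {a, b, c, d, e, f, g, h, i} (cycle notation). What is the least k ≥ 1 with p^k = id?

12

The disjoint cycles have lengths 4, 3, 2.
Since disjoint cycles commute, ord(p) = lcm(4, 3, 2) = 12.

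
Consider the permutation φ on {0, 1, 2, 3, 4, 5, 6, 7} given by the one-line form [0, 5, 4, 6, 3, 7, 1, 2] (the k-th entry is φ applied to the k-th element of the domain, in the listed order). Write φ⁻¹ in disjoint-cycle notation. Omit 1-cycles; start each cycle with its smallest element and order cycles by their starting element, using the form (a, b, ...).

(1, 6, 3, 4, 2, 7, 5)

First write φ in disjoint cycles: (1, 5, 7, 2, 4, 3, 6).
Reversing each cycle (and rotating so the smallest element leads) gives φ⁻¹ = (1, 6, 3, 4, 2, 7, 5).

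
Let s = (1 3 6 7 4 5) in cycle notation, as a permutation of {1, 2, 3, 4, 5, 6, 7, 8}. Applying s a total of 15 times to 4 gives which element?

4 lies in the 6-cycle (1 3 6 7 4 5).
On a 6-cycle, s^6 is the identity, so s^15 = s^3 there (15 ≡ 3 mod 6).
Advancing 3 steps from 4: 4 → 5 → 1 → 3.

3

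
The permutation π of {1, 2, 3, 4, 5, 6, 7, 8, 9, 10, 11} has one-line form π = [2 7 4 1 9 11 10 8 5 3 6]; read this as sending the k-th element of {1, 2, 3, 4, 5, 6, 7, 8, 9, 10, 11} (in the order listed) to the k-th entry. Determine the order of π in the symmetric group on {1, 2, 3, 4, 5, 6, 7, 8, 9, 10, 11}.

6

The disjoint-cycle form of π has cycle lengths 6, 2, 2, 1.
The order is lcm(6, 2, 2) = 6.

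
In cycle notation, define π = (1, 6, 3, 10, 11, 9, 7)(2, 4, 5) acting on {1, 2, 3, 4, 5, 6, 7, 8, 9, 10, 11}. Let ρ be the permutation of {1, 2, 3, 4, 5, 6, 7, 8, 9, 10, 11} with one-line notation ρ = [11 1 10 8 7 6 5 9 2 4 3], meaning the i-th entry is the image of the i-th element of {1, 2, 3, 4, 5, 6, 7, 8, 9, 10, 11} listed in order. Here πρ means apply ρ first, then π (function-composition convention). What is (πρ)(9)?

4

ρ(9) = 2, then π(2) = 4; composing gives (πρ)(9) = 4.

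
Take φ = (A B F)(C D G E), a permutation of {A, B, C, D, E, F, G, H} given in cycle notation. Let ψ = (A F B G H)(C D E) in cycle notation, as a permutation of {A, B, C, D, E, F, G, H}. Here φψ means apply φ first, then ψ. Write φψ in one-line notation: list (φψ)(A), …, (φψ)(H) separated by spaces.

(φψ)(x) = ψ(φ(x)). Computing each image: ψ(φ(A)) = ψ(B) = G, ψ(φ(B)) = ψ(F) = B, ψ(φ(C)) = ψ(D) = E, ψ(φ(D)) = ψ(G) = H, ψ(φ(E)) = ψ(C) = D, ψ(φ(F)) = ψ(A) = F, ψ(φ(G)) = ψ(E) = C, ψ(φ(H)) = ψ(H) = A.
Hence φψ = [G B E H D F C A].

G B E H D F C A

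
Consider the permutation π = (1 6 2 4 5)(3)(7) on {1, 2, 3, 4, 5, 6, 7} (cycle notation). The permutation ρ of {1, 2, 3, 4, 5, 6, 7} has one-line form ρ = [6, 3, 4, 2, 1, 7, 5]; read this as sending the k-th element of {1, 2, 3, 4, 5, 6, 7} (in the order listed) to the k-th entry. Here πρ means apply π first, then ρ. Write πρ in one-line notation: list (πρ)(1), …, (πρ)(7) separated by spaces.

7 2 4 1 6 3 5

(πρ)(x) = ρ(π(x)). Computing each image: ρ(π(1)) = ρ(6) = 7, ρ(π(2)) = ρ(4) = 2, ρ(π(3)) = ρ(3) = 4, ρ(π(4)) = ρ(5) = 1, ρ(π(5)) = ρ(1) = 6, ρ(π(6)) = ρ(2) = 3, ρ(π(7)) = ρ(7) = 5.
Hence πρ = [7 2 4 1 6 3 5].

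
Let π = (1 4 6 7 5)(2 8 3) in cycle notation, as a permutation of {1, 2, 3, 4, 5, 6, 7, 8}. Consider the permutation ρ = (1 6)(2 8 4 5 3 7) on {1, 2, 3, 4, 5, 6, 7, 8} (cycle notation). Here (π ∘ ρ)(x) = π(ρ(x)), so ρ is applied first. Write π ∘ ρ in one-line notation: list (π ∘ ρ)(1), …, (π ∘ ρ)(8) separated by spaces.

(π ∘ ρ)(x) = π(ρ(x)). Computing each image: π(ρ(1)) = π(6) = 7, π(ρ(2)) = π(8) = 3, π(ρ(3)) = π(7) = 5, π(ρ(4)) = π(5) = 1, π(ρ(5)) = π(3) = 2, π(ρ(6)) = π(1) = 4, π(ρ(7)) = π(2) = 8, π(ρ(8)) = π(4) = 6.
Hence π ∘ ρ = [7 3 5 1 2 4 8 6].

7 3 5 1 2 4 8 6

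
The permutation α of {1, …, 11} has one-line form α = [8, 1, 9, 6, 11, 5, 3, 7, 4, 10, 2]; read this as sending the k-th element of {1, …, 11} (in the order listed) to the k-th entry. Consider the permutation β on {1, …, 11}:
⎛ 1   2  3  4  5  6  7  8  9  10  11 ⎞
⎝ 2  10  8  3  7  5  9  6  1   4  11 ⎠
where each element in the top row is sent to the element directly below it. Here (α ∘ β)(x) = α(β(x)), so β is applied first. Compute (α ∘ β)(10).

6

β(10) = 4, then α(4) = 6; composing gives (α ∘ β)(10) = 6.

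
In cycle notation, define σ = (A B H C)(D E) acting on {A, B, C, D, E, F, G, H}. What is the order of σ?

4

The disjoint cycles have lengths 4, 2, 1, 1.
The order of σ is the least common multiple of its cycle lengths: lcm(4, 2) = 4.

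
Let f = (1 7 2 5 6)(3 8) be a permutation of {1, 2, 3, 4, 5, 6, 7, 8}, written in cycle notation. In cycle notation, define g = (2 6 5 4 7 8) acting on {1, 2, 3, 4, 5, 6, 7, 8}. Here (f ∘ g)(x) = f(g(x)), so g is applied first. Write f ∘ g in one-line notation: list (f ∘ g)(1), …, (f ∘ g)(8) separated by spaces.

7 1 8 2 4 6 3 5

For each element, apply g then f: 1 → 1 → 7; 2 → 6 → 1; 3 → 3 → 8; 4 → 7 → 2; 5 → 4 → 4; 6 → 5 → 6; 7 → 8 → 3; 8 → 2 → 5.
Collecting the images, f ∘ g = [7 1 8 2 4 6 3 5].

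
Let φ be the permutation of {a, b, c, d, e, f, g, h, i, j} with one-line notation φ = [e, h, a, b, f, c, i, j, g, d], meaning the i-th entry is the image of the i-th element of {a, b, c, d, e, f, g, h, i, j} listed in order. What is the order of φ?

4

Writing φ as disjoint cycles, the cycle lengths are 4, 4, 2.
Since disjoint cycles commute, ord(φ) = lcm(4, 4, 2) = 4.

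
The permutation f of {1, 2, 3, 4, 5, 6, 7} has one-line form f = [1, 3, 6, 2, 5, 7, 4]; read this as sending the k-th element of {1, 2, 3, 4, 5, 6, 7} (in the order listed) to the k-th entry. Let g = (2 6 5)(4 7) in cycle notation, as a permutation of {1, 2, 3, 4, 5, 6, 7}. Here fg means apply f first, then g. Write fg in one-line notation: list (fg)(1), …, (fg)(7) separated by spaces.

1 3 5 6 2 4 7

(fg)(x) = g(f(x)). Computing each image: g(f(1)) = g(1) = 1, g(f(2)) = g(3) = 3, g(f(3)) = g(6) = 5, g(f(4)) = g(2) = 6, g(f(5)) = g(5) = 2, g(f(6)) = g(7) = 4, g(f(7)) = g(4) = 7.
Hence fg = [1 3 5 6 2 4 7].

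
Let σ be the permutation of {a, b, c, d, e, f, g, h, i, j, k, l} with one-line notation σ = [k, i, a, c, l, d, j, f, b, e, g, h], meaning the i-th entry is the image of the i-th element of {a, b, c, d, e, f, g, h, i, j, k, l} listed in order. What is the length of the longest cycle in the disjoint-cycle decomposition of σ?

Decomposing into disjoint cycles gives (a, k, g, j, e, l, h, f, d, c)(b, i); the longest has length 10.

10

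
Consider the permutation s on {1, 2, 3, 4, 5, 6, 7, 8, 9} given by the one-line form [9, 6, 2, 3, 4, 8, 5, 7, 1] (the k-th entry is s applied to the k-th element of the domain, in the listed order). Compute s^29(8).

7

Tracing 8 → 7 → … returns to 8 after 7 steps, so 8 lies in a 7-cycle (2, 6, 8, 7, 5, 4, 3).
Since the cycle has length 7, s^29 acts on it the same as s^1 (29 mod 7 = 1).
Stepping 1 place around the cycle: 8 → 7.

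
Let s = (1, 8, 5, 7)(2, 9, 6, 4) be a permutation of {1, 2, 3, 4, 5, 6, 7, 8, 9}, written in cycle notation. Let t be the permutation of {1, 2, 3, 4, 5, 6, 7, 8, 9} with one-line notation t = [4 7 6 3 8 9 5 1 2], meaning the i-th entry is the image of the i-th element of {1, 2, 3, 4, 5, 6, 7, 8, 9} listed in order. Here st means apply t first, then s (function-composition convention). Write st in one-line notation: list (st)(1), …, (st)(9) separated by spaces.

Chase each element through t then s: 1 → 4 → 2; 2 → 7 → 1; 3 → 6 → 4; 4 → 3 → 3; 5 → 8 → 5; 6 → 9 → 6; 7 → 5 → 7; 8 → 1 → 8; 9 → 2 → 9.
Collecting the images, st = [2 1 4 3 5 6 7 8 9].

2 1 4 3 5 6 7 8 9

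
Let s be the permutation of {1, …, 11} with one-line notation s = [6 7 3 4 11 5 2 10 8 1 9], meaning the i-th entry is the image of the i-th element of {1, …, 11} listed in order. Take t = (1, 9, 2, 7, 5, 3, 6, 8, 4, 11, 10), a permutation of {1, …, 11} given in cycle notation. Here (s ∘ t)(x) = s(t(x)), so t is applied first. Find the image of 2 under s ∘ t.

2

(s ∘ t)(2) = s(t(2)). t(2) = 7, then s(7) = 2. So (s ∘ t)(2) = 2.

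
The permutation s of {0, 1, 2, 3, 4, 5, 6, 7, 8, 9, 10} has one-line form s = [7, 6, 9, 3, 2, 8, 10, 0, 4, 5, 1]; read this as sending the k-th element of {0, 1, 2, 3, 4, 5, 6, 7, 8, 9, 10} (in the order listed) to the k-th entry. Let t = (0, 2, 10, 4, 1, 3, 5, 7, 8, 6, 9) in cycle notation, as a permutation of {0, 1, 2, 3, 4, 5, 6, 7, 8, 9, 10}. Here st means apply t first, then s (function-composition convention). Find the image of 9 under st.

t(9) = 0, then s(0) = 7; composing gives (st)(9) = 7.

7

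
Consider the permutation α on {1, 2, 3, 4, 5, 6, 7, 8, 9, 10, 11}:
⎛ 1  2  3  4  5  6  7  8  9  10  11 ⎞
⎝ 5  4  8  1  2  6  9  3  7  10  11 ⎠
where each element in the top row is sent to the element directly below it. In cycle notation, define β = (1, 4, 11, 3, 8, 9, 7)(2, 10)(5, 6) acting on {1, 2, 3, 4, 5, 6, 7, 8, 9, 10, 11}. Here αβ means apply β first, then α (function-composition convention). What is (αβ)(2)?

10

(αβ)(2) = α(β(2)). β(2) = 10, then α(10) = 10. So (αβ)(2) = 10.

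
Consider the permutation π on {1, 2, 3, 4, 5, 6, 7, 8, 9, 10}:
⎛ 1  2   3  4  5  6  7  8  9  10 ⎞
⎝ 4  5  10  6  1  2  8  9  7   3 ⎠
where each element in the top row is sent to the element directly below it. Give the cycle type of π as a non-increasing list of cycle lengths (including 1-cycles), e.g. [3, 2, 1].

[5, 3, 2]

The disjoint cycles are (1 4 6 2 5)(3 10)(7 8 9), with lengths 5, 3, 2 in non-increasing order.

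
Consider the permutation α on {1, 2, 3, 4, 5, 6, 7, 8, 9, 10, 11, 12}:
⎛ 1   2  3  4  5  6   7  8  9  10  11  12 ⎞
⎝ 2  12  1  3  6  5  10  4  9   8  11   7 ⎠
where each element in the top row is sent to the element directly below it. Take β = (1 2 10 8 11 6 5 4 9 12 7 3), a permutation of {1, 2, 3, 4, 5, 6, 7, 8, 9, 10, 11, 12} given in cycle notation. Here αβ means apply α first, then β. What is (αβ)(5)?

(αβ)(5) = β(α(5)). α(5) = 6, then β(6) = 5. So (αβ)(5) = 5.

5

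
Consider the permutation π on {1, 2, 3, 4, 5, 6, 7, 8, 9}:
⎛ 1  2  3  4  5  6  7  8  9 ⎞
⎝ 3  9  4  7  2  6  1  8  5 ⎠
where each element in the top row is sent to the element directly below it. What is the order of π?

Writing π as disjoint cycles, the cycle lengths are 4, 3, 1, 1.
Since disjoint cycles commute, ord(π) = lcm(4, 3) = 12.

12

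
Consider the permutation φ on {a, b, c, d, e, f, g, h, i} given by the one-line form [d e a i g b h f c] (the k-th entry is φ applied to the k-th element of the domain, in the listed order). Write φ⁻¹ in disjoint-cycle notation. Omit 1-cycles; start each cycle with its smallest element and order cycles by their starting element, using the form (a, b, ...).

First write φ in disjoint cycles: (a, d, i, c)(b, e, g, h, f).
Reversing each cycle (and rotating so the smallest element leads) gives φ⁻¹ = (a, c, i, d)(b, f, h, g, e).

(a, c, i, d)(b, f, h, g, e)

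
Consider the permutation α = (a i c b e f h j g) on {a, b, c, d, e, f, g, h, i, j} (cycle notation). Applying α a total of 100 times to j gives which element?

j lies in the 9-cycle (a i c b e f h j g).
Since the cycle has length 9, α^100 acts on it the same as α^1 (100 mod 9 = 1).
Stepping 1 place around the cycle: j → g.

g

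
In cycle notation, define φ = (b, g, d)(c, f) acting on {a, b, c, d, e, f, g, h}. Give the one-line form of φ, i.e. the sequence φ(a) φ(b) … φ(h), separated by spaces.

a g f b e c d h

Each element maps to the next entry in its cycle (wrapping to the front): a→a, b→g, c→f, d→b, e→e, f→c, g→d, h→h.
So the one-line form is a g f b e c d h.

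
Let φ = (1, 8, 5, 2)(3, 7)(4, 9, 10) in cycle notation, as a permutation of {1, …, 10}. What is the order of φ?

12

The disjoint cycles have lengths 4, 3, 2, 1.
Since disjoint cycles commute, ord(φ) = lcm(4, 3, 2) = 12.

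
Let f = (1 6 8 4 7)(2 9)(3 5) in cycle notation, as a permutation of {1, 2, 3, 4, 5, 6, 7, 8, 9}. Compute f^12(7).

7 lies in the 5-cycle (1 6 8 4 7).
Since the cycle has length 5, f^12 acts on it the same as f^2 (12 mod 5 = 2).
Stepping 2 places around the cycle: 7 → 1 → 6.

6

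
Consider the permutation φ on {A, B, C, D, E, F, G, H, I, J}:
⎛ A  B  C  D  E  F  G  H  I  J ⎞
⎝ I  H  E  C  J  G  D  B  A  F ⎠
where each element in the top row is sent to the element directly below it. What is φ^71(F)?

Tracing F → G → … returns to F after 6 steps, so F lies in a 6-cycle (C E J F G D).
Powers repeat with period 6 on this cycle, and 71 mod 6 = 5, so φ^71(F) = φ^5(F).
Advancing 5 steps from F: F → G → D → C → E → J.

J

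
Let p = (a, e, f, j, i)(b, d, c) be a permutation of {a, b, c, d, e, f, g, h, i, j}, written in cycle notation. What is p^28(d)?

c

d lies in the 3-cycle (b, d, c).
On a 3-cycle, p^3 is the identity, so p^28 = p^1 there (28 ≡ 1 mod 3).
Stepping 1 place around the cycle: d → c.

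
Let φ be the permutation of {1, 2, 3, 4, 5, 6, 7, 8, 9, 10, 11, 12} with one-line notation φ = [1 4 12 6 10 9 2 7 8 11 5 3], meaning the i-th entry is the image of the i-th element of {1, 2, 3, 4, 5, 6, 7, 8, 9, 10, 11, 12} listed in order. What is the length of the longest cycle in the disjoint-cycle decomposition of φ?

6

Decomposing into disjoint cycles gives (2, 4, 6, 9, 8, 7)(3, 12)(5, 10, 11); the longest has length 6.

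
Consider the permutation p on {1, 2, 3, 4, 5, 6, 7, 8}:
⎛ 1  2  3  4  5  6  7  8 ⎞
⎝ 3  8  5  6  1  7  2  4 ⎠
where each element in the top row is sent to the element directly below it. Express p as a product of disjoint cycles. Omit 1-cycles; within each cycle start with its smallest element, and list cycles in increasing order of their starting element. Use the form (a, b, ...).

From 1: 1 → 3 → 5 → 1, closing the cycle (1, 3, 5).
Repeating from the next unused element and collecting all non-trivial cycles gives (1, 3, 5)(2, 8, 4, 6, 7).

(1, 3, 5)(2, 8, 4, 6, 7)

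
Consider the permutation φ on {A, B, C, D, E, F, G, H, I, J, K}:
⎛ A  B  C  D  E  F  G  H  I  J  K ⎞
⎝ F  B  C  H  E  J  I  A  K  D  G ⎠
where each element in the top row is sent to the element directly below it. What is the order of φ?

Writing φ as disjoint cycles, the cycle lengths are 5, 3, 1, 1, 1.
Since disjoint cycles commute, ord(φ) = lcm(5, 3) = 15.

15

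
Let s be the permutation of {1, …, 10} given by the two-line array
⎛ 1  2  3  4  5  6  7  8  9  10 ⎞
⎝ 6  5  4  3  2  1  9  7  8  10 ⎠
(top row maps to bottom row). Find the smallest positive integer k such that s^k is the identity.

Decomposing into disjoint cycles gives cycle lengths 3, 2, 2, 2, 1.
The order of s is the least common multiple of its cycle lengths: lcm(3, 2, 2, 2) = 6.

6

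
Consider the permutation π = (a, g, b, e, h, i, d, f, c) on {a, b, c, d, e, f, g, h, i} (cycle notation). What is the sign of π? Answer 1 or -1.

1

The cycle lengths are 9.
A cycle is odd iff its length is even; π has 0 even-length cycles, so sgn(π) = (−1)^0 and π is even.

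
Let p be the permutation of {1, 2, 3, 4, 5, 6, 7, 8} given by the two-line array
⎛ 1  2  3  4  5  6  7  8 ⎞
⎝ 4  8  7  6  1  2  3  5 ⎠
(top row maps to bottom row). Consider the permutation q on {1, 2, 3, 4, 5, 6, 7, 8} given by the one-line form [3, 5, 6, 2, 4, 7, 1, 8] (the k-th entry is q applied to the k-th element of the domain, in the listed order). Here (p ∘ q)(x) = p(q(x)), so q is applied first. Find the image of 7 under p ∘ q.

q(7) = 1, then p(1) = 4; composing gives (p ∘ q)(7) = 4.

4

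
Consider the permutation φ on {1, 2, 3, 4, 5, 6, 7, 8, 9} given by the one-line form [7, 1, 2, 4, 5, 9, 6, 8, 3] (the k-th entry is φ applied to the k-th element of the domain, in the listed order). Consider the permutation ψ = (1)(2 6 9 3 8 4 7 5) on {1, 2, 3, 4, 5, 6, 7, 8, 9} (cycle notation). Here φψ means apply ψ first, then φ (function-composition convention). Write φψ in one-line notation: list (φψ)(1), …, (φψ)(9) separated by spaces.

7 9 8 6 1 3 5 4 2

Chase each element through ψ then φ: 1 → 1 → 7; 2 → 6 → 9; 3 → 8 → 8; 4 → 7 → 6; 5 → 2 → 1; 6 → 9 → 3; 7 → 5 → 5; 8 → 4 → 4; 9 → 3 → 2.
Collecting the images, φψ = [7 9 8 6 1 3 5 4 2].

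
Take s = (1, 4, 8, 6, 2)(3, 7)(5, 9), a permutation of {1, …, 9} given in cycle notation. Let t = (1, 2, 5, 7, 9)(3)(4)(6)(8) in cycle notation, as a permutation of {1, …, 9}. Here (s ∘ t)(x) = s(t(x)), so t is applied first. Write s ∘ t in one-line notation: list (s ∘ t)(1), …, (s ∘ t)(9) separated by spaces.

(s ∘ t)(x) = s(t(x)). Computing each image: s(t(1)) = s(2) = 1, s(t(2)) = s(5) = 9, s(t(3)) = s(3) = 7, s(t(4)) = s(4) = 8, s(t(5)) = s(7) = 3, s(t(6)) = s(6) = 2, s(t(7)) = s(9) = 5, s(t(8)) = s(8) = 6, s(t(9)) = s(1) = 4.
Hence s ∘ t = [1 9 7 8 3 2 5 6 4].

1 9 7 8 3 2 5 6 4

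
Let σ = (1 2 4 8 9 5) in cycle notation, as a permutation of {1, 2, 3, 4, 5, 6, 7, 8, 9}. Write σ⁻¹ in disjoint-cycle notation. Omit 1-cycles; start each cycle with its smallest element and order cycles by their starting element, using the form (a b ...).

If σ sends a → b within a cycle, σ⁻¹ sends b → a; equivalently, reverse each cycle.
Reversing each cycle of σ and rotating so the smallest element leads gives (1 5 9 8 4 2).

(1 5 9 8 4 2)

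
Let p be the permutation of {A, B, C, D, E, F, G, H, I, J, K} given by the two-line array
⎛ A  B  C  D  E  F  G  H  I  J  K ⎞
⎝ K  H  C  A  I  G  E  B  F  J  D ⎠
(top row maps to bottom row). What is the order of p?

The disjoint-cycle form of p has cycle lengths 4, 3, 2, 1, 1.
The order is lcm(4, 3, 2) = 12.

12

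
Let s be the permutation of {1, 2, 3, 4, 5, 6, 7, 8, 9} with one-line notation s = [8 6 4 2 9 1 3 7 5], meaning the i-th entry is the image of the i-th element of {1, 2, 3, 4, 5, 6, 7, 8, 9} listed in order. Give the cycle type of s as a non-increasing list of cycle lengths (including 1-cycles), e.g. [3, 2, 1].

[7, 2]

The disjoint cycles are (1 8 7 3 4 2 6)(5 9), with lengths 7, 2 in non-increasing order.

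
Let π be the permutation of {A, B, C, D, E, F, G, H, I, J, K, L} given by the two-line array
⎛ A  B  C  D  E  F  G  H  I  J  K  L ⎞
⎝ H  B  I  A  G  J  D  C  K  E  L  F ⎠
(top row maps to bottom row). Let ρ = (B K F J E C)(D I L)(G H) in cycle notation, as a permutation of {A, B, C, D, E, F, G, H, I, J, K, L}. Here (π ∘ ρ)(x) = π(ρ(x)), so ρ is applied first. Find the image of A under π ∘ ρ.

First apply ρ: ρ(A) = A, then π(A) = H. Thus (π ∘ ρ)(A) = H.

H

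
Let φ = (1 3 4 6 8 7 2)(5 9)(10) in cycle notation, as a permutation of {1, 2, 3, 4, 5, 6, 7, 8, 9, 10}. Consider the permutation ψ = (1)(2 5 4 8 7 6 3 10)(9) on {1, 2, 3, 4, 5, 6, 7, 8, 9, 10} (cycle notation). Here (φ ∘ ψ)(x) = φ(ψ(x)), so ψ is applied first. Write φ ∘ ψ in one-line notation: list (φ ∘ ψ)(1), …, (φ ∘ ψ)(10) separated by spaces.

3 9 10 7 6 4 8 2 5 1

(φ ∘ ψ)(x) = φ(ψ(x)). Computing each image: φ(ψ(1)) = φ(1) = 3, φ(ψ(2)) = φ(5) = 9, φ(ψ(3)) = φ(10) = 10, φ(ψ(4)) = φ(8) = 7, φ(ψ(5)) = φ(4) = 6, φ(ψ(6)) = φ(3) = 4, φ(ψ(7)) = φ(6) = 8, φ(ψ(8)) = φ(7) = 2, φ(ψ(9)) = φ(9) = 5, φ(ψ(10)) = φ(2) = 1.
Hence φ ∘ ψ = [3 9 10 7 6 4 8 2 5 1].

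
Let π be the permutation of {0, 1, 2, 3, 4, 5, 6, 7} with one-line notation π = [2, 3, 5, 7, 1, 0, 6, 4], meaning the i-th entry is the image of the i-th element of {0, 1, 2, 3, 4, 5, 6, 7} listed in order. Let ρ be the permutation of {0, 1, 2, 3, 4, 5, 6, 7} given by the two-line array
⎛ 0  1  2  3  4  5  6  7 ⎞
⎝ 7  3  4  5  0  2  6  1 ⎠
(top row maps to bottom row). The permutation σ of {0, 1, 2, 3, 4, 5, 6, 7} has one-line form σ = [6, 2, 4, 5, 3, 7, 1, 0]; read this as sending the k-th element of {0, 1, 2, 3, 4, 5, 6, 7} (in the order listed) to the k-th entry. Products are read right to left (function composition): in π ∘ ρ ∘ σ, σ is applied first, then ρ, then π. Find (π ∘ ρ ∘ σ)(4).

0

Apply the permutations in order: σ(4) = 3, then ρ(3) = 5, then π(5) = 0. So (π ∘ ρ ∘ σ)(4) = 0.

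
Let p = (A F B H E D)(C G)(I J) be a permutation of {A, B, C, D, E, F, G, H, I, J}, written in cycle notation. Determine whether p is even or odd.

The cycle lengths are 6, 2, 2.
A cycle is odd iff its length is even; p has 3 even-length cycles, so sgn(p) = (−1)^3 and p is odd.

odd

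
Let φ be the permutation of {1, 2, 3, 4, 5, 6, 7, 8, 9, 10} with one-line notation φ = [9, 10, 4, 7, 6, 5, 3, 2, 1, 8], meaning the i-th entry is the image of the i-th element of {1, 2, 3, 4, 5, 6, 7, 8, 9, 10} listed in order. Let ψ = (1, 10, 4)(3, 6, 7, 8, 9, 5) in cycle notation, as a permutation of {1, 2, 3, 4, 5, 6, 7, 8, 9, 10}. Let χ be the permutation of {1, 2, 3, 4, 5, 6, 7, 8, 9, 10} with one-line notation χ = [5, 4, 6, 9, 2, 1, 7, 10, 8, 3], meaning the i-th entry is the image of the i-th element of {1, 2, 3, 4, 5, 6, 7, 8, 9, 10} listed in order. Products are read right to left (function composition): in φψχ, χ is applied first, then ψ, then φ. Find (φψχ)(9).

Chase 9: χ(9) = 8; ψ(8) = 9; φ(9) = 1. Hence (φψχ)(9) = 1.

1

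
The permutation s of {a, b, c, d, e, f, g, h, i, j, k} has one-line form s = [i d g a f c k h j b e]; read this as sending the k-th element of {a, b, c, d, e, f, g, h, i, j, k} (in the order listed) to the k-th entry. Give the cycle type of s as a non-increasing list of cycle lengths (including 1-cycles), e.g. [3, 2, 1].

The disjoint cycles are (a i j b d)(c g k e f)(h), with lengths 5, 5, 1 in non-increasing order.

[5, 5, 1]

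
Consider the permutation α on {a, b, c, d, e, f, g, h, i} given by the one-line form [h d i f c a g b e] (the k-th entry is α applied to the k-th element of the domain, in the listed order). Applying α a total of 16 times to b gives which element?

d

Tracing b → d → … returns to b after 5 steps, so b lies in a 5-cycle (a, h, b, d, f).
Powers repeat with period 5 on this cycle, and 16 mod 5 = 1, so α^16(b) = α^1(b).
Stepping 1 place around the cycle: b → d.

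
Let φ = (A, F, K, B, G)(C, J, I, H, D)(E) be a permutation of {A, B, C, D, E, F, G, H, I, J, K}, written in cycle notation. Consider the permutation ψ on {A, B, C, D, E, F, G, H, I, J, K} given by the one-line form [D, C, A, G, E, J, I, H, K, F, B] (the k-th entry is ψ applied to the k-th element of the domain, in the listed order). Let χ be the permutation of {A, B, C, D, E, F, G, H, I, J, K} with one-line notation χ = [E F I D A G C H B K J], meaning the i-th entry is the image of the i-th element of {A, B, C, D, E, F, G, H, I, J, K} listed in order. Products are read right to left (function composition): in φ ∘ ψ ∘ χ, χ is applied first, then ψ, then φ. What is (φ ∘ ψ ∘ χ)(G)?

F

Apply the permutations in order: χ(G) = C, then ψ(C) = A, then φ(A) = F. So (φ ∘ ψ ∘ χ)(G) = F.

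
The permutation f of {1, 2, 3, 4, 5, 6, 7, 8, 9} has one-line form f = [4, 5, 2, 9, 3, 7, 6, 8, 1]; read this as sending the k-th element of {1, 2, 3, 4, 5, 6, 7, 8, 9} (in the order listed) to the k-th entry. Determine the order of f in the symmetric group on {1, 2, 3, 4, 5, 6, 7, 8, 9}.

6

The disjoint-cycle form of f has cycle lengths 3, 3, 2, 1.
Since disjoint cycles commute, ord(f) = lcm(3, 3, 2) = 6.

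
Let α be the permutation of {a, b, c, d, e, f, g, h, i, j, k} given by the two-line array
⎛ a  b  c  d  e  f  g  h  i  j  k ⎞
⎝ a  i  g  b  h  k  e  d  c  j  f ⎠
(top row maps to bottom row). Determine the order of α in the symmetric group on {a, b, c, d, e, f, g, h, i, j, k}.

14

Decomposing into disjoint cycles gives cycle lengths 7, 2, 1, 1.
The order of α is the least common multiple of its cycle lengths: lcm(7, 2) = 14.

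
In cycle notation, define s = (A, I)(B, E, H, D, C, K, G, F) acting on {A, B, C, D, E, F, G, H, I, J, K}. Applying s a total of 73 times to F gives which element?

B

F lies in the 8-cycle (B, E, H, D, C, K, G, F).
On an 8-cycle, s^8 is the identity, so s^73 = s^1 there (73 ≡ 1 mod 8).
Advancing 1 step from F: F → B.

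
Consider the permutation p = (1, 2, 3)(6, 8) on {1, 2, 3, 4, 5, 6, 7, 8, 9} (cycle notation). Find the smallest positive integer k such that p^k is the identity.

The cycle type of p is (3, 2, 1, 1, 1, 1).
Since disjoint cycles commute, ord(p) = lcm(3, 2) = 6.

6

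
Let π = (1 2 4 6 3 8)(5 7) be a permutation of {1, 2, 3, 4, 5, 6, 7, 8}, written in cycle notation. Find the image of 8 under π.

1

In the cycle (1 2 4 6 3 8), 8 is followed by 1, so π(8) = 1.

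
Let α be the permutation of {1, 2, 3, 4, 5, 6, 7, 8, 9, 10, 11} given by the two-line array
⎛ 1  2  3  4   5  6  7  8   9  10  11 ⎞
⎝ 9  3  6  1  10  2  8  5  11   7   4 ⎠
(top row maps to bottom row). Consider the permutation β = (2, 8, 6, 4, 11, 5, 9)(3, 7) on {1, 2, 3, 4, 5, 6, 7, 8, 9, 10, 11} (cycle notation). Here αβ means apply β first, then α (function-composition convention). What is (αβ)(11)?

β(11) = 5, then α(5) = 10; composing gives (αβ)(11) = 10.

10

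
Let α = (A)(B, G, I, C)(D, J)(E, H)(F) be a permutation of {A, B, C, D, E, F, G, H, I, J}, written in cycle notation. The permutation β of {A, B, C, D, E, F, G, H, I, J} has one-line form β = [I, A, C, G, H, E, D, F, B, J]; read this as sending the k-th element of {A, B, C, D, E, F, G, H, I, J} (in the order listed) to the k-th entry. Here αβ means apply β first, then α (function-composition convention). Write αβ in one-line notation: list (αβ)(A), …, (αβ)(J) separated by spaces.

For each element, apply β then α: A → I → C; B → A → A; C → C → B; D → G → I; E → H → E; F → E → H; G → D → J; H → F → F; I → B → G; J → J → D.
So αβ in one-line form is C A B I E H J F G D.

C A B I E H J F G D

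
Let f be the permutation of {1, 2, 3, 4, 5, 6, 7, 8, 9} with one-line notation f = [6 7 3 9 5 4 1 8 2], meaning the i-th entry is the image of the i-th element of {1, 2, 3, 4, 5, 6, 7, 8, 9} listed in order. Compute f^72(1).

1

Tracing 1 → 6 → … returns to 1 after 6 steps, so 1 lies in a 6-cycle (1 6 4 9 2 7).
Powers repeat with period 6 on this cycle, and 72 mod 6 = 0, so f^72(1) = f^0(1).
So f^72(1) = 1.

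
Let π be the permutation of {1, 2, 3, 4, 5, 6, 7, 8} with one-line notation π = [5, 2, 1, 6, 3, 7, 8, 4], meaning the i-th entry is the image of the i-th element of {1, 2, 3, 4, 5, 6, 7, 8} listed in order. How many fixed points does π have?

The fixed points (elements with π(x) = x) are {2}, so there is 1.

1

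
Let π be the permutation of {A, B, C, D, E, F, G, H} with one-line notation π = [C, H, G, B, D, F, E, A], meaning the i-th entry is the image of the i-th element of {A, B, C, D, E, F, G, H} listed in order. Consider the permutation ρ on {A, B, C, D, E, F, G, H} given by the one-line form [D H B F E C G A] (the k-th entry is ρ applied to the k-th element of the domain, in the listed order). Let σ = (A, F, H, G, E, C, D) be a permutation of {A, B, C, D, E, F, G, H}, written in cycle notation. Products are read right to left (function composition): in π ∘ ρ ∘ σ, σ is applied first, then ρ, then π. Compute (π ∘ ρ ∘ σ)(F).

C

Apply the permutations in order: σ(F) = H, then ρ(H) = A, then π(A) = C. So (π ∘ ρ ∘ σ)(F) = C.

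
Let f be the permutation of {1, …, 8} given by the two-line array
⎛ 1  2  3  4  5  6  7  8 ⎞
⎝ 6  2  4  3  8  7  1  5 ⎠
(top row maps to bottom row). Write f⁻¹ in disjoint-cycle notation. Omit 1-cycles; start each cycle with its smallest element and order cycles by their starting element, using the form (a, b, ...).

The cycle decomposition of f is (1, 6, 7)(3, 4)(5, 8).
Reversing each cycle (and rotating so the smallest element leads) gives f⁻¹ = (1, 7, 6)(3, 4)(5, 8).

(1, 7, 6)(3, 4)(5, 8)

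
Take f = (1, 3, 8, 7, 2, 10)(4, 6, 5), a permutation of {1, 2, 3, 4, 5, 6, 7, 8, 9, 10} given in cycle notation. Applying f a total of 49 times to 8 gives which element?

8 lies in the 6-cycle (1, 3, 8, 7, 2, 10).
Powers repeat with period 6 on this cycle, and 49 mod 6 = 1, so f^49(8) = f^1(8).
Advancing 1 step from 8: 8 → 7.

7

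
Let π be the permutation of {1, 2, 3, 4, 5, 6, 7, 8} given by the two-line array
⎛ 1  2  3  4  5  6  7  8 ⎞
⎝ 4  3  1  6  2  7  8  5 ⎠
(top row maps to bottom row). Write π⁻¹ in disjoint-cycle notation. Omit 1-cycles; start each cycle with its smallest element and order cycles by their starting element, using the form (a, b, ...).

(1, 3, 2, 5, 8, 7, 6, 4)

First write π in disjoint cycles: (1, 4, 6, 7, 8, 5, 2, 3).
Reversing each cycle (and rotating so the smallest element leads) gives π⁻¹ = (1, 3, 2, 5, 8, 7, 6, 4).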